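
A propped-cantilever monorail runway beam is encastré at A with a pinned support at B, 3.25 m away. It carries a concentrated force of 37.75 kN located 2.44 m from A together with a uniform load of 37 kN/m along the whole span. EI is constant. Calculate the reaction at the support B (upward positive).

Remove the prop at B; the released (primary) structure is a cantilever built in at A.
Deflection at B on the released cantilever, summing each load's contribution:
  point load 37.75 at a = 2.44: Pa²(3L − a)/(6EI) = 273.8/EI
  UDL 37: wL⁴/(8EI) = 516/EI
  δ_0 = 789.8/EI
Flexibility coefficient — unit upward force at B: δ_{BB} = L³/(3EI) = 11.44/EI.
Compatibility at B: δ_0 − R_B·δ_{BB} = 0, so R_B = 789.8/11.44 = 69.02 kN.

R_B = 69.02 kN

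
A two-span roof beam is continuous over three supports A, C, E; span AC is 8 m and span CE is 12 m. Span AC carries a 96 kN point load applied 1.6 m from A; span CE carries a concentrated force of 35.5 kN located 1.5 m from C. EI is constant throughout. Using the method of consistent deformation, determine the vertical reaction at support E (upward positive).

R_E = -0.2042 kN

Take M_C as the redundant. Released structure: two simple spans AC and CE with a hinge at C.
Discontinuity in slope at C on the released structure — sum the simple-span end rotations:
  span AC: point load 96 at a = 1.6: Pab(L + a)/(6LEI) = 196.6/EI
  span CE: point load 35.5 at a = 1.5: Pab(L + b)/(6LEI) = 174.7/EI
  relative rotation θ_0 = (196.6 + 174.7)/EI = 371.3/EI
A unit hogging moment at C produces rotation L₁/(3EI) + L₂/(3EI) = 6.667/EI.
Slope continuity at C: θ_0 = M_C·6.667/EI, so M_C = 371.3/6.667 = 55.7 kN·m (hogging).
Span CE, ΣM about E: R_C^{CE}·12 = 372.8 + 55.7, so R_C^{CE} = 35.7 kN and R_E = 35.5 − 35.7 = -0.2042 kN.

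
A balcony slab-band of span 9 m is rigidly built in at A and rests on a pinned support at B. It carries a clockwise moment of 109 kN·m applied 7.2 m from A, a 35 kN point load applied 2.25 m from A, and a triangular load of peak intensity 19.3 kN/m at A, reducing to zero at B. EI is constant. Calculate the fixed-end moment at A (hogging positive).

Choose R_B as the redundant. The primary structure is the cantilever fixed at A.
Free-end deflection of the primary structure under the applied loading (downward +):
  clockwise couple 109 at a = 7.2: M₀a(2L − a)/(2EI) = 4238/EI
  point load 35 at a = 2.25: Pa²(3L − a)/(6EI) = 730.9/EI
  triangular load, peak 19.3 at the fixed end: w₀L⁴/(30EI) = 4221/EI
  δ_0 = 9190/EI
Tip deflection under a unit load at B: L³/(3EI) = 243/EI.
The prop prevents deflection at B: R_B = δ_0/δ_{BB} = 9190/243 = 37.82 kN.
Moment equilibrium about A: M_A = Σ(load moments about A) − R_B·L = 448.3 − 37.82×9 = 107.9 kN·m.

M_A = 107.9 kN·m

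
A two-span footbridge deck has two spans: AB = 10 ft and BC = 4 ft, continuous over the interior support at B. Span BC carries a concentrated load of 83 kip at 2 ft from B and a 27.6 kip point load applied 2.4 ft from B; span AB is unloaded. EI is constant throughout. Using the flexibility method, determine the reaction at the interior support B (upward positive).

Take M_B as the redundant. Released structure: two simple spans AB and BC with a hinge at B.
Rotations at B on the released spans (each span's end-slope, ×1/EI):
  span BC: point load 83 at a = 2: Pab(L + b)/(6LEI) = 83/EI
  span BC: point load 27.6 at a = 2.4: Pab(L + b)/(6LEI) = 24.73/EI
  relative rotation θ_0 = (0 + 107.7)/EI = 107.7/EI
A unit hogging moment at B produces rotation L₁/(3EI) + L₂/(3EI) = 4.667/EI.
Compatibility: M_B·(L₁+L₂)/(3EI) = θ_0, giving M_B = 23.08 kip·ft (hogging).
Span AB, ΣM about A with M_B applied at B: R_B^{AB}·10 = 0 + 23.08, so R_B^{AB} = 2.308 kip and R_A = 0 − 2.308 = -2.308 kip.
Span BC, ΣM about C: R_B^{BC}·4 = 210.2 + 23.08, so R_B^{BC} = 58.31 kip and R_C = 110.6 − 58.31 = 52.29 kip.
R_B = 2.308 + 58.31 = 60.62 kip.

R_B = 60.62 kip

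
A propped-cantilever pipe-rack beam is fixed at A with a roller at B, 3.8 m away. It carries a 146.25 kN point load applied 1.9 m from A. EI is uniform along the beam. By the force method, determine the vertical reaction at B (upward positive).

R_B = 45.7 kN

Remove the prop at B; the released (primary) structure is a cantilever built in at A.
Downward deflection at the released point B due to the loads:
  point load 146.25 at a = 1.9: Pa²(3L − a)/(6EI) = 835.9/EI
Flexibility coefficient — unit upward force at B: δ_{BB} = L³/(3EI) = 18.29/EI.
Compatibility at B: δ_0 − R_B·δ_{BB} = 0, so R_B = 835.9/18.29 = 45.7 kN.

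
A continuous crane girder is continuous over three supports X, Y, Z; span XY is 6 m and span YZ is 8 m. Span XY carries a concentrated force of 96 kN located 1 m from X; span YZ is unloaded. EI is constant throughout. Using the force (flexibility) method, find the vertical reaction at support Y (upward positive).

R_Y = 21.83 kN

Insert a hinge at Y; M_Y is the redundant, and each span becomes simply supported.
Discontinuity in slope at Y on the released structure — sum the simple-span end rotations:
  span XY: point load 96 at a = 1: Pab(L + a)/(6LEI) = 93.33/EI
  relative rotation θ_0 = (93.33 + 0)/EI = 93.33/EI
A unit hogging moment at Y produces rotation L₁/(3EI) + L₂/(3EI) = 4.667/EI.
Slope continuity at Y: θ_0 = M_Y·4.667/EI, so M_Y = 93.33/4.667 = 20 kN·m (hogging).
Span XY, ΣM about X with M_Y applied at Y: R_Y^{XY}·6 = 96 + 20, so R_Y^{XY} = 19.33 kN and R_X = 96 − 19.33 = 76.67 kN.
Span YZ, ΣM about Z: R_Y^{YZ}·8 = 0 + 20, so R_Y^{YZ} = 2.5 kN and R_Z = 0 − 2.5 = -2.5 kN.
R_Y = 19.33 + 2.5 = 21.83 kN.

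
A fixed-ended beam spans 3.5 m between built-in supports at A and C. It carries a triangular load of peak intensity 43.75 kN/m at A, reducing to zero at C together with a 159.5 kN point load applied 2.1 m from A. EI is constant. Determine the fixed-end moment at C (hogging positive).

Take the two fixed-end moments M_A, M_C as redundants; the released structure is the simple span AC.
On the primary (simply-supported) span, the end slopes from the loading are:
  at A: triangular load, peak 43.75: w₀L³/(45EI) = 41.68/EI
  at C: triangular load, peak 43.75: 7w₀L³/(360EI) = 36.47/EI
  at A: point load 159.5 at a = 2.1: Pab(L + b)/(6LEI) = 109.4/EI
  at C: point load 159.5 at a = 2.1: Pab(L + a)/(6LEI) = 125/EI
  θ_A0 = 151.1/EI,  θ_C0 = 161.5/EI
Flexibility coefficients: a unit moment at one end gives L/(3EI) there and L/(6EI) at the far end, so f₁₁ = f₂₂ = 1.167/EI and f₁₂ = f₂₁ = 0.5833/EI.
Compatibility — zero rotation at each built-in end:
  1.167 M_A + 0.5833 M_C = 151.1
  0.5833 M_A + 1.167 M_C = 161.5
Solving the pair gives M_A = 80.39 kN·m and M_C = 98.25 kN·m (hogging).

M_C = 98.25 kN·m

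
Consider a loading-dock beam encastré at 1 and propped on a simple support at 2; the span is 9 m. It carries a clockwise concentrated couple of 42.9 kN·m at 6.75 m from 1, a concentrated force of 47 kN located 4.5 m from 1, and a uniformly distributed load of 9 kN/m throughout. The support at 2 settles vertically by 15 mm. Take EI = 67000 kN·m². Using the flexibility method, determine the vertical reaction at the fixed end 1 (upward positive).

Remove the prop at 2; the released (primary) structure is a cantilever built in at 1.
Primary-structure tip deflection at 2 by superposition:
  clockwise couple 42.9 at a = 6.75: M₀a(2L − a)/(2EI) = 1629/EI
  point load 47 at a = 4.5: Pa²(3L − a)/(6EI) = 3569/EI
  UDL 9: wL⁴/(8EI) = 7381/EI
  δ_0 = 12579/EI
Flexibility coefficient — unit upward force at 2: δ_{22} = L³/(3EI) = 243/EI.
With EI = 67000 kN·m²: δ_0 = 0.18775 m and δ_{22} = 0.003627 m/kN.
Compatibility — the beam at 2 must follow the support down by 0.015 m: δ_0 − R_2·δ_{22} = 0.015, so R_2 = (0.18775 − 0.015)/0.003627 = 47.63 kN.
Vertical equilibrium: R_1 = ΣP − R_2 = 128 − 47.63 = 80.37 kN.

R_1 = 80.37 kN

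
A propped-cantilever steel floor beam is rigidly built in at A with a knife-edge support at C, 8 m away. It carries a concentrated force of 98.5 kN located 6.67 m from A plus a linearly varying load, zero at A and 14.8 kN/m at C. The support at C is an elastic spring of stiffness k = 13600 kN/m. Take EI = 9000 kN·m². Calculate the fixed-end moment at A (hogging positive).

M_A = 122.2 kN·m

Choose R_C as the redundant. The primary structure is the cantilever fixed at A.
Deflection at C on the released cantilever, summing each load's contribution:
  point load 98.5 at a = 6.67: Pa²(3L − a)/(6EI) = 12657/EI
  triangular load, peak 14.8 at the free end: 11w₀L⁴/(120EI) = 5557/EI
  δ_0 = 18214/EI
Flexibility coefficient — unit upward force at C: δ_{CC} = L³/(3EI) = 170.7/EI.
With EI = 9000 kN·m²: δ_0 = 2.0238 m and δ_{CC} = 0.018963 m/kN.
Compatibility — the spring shortens by R_C/k under the reaction it provides: δ_0 − R_C·δ_{CC} = R_C/k. With 1/k = 0.000074 m/kN, R_C = δ_0 / (δ_{CC} + 1/k) = 2.0238 / (0.018963 + 0.000074) = 106.3 kN.
Moment equilibrium about A: M_A = Σ(load moments about A) − R_C·L = 972.7 − 106.3×8 = 122.2 kN·m.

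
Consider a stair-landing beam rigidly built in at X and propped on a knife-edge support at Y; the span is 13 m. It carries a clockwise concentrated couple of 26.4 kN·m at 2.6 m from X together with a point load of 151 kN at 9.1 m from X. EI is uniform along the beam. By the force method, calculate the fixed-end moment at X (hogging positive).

Remove the prop at Y; the released (primary) structure is a cantilever built in at X.
Primary-structure tip deflection at Y by superposition:
  clockwise couple 26.4 at a = 2.6: M₀a(2L − a)/(2EI) = 803.1/EI
  point load 151 at a = 9.1: Pa²(3L − a)/(6EI) = 62313/EI
  δ_0 = 63116/EI
Tip deflection under a unit load at Y: L³/(3EI) = 732.3/EI.
Compatibility at Y: δ_0 − R_Y·δ_{YY} = 0, so R_Y = 63116/732.3 = 86.19 kN.
Moment equilibrium about X: M_X = Σ(load moments about X) − R_Y·L = 1400 − 86.19×13 = 280.1 kN·m.

M_X = 280.1 kN·m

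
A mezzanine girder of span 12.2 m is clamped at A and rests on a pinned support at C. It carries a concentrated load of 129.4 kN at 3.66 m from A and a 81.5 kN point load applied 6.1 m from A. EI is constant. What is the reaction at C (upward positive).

R_C = 41.19 kN

Remove the prop at C; the released (primary) structure is a cantilever built in at A.
Downward deflection at the released point C due to the loads:
  point load 129.4 at a = 3.66: Pa²(3L − a)/(6EI) = 9516/EI
  point load 81.5 at a = 6.1: Pa²(3L − a)/(6EI) = 15416/EI
  δ_0 = 24932/EI
Tip deflection under a unit load at C: L³/(3EI) = 605.3/EI.
Compatibility at C: δ_0 − R_C·δ_{CC} = 0, so R_C = 24932/605.3 = 41.19 kN.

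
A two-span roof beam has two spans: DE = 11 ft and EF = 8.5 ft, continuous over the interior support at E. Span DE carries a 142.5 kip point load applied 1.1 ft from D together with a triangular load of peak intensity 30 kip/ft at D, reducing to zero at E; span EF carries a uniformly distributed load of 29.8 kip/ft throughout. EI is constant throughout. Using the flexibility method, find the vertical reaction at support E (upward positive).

R_E = 254.4 kip

Release continuity at E by inserting a hinge; the redundant is the internal moment M_E. The primary structure is two simply-supported spans DE and EF.
End slopes at the hinge E, treating each span as simply supported:
  span DE: point load 142.5 at a = 1.1: Pab(L + a)/(6LEI) = 284.5/EI
  span DE: triangular load, peak 30: 7w₀L³/(360EI) = 776.4/EI
  span EF: UDL 29.8: wL³/(24EI) = 762.5/EI
  relative rotation θ_0 = (1061 + 762.5)/EI = 1823/EI
A unit hogging moment at E produces rotation L₁/(3EI) + L₂/(3EI) = 6.5/EI.
Compatibility: M_E·(L₁+L₂)/(3EI) = θ_0, giving M_E = 280.5 kip·ft (hogging).
Span DE, ΣM about D with M_E applied at E: R_E^{DE}·11 = 761.8 + 280.5, so R_E^{DE} = 94.75 kip and R_D = 307.5 − 94.75 = 212.7 kip.
Span EF, ΣM about F: R_E^{EF}·8.5 = 1077 + 280.5, so R_E^{EF} = 159.7 kip and R_F = 253.3 − 159.7 = 93.65 kip.
R_E = 94.75 + 159.7 = 254.4 kip.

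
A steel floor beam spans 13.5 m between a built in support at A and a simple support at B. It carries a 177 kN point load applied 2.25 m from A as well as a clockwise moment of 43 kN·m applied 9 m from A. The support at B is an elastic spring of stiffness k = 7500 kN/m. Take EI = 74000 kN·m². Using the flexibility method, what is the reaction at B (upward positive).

R_B = 11.08 kN

Choose R_B as the redundant. The primary structure is the cantilever fixed at A.
Deflection at B on the released cantilever, summing each load's contribution:
  point load 177 at a = 2.25: Pa²(3L − a)/(6EI) = 5712/EI
  clockwise couple 43 at a = 9: M₀a(2L − a)/(2EI) = 3483/EI
  δ_0 = 9195/EI
Flexibility coefficient — unit upward force at B: δ_{BB} = L³/(3EI) = 820.1/EI.
With EI = 74000 kN·m²: δ_0 = 0.12426 m and δ_{BB} = 0.011083 m/kN.
Compatibility — the spring shortens by R_B/k under the reaction it provides: δ_0 − R_B·δ_{BB} = R_B/k. With 1/k = 0.000133 m/kN, R_B = δ_0 / (δ_{BB} + 1/k) = 0.12426 / (0.011083 + 0.000133) = 11.08 kN.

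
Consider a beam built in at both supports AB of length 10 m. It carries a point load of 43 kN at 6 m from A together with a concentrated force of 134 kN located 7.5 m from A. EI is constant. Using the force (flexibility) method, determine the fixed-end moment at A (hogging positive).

Release both end moments; the primary structure is a simply-supported span AB with redundants M_A and M_B.
On the primary (simply-supported) span, the end slopes from the loading are:
  at A: point load 43 at a = 6: Pab(L + b)/(6LEI) = 240.8/EI
  at B: point load 43 at a = 6: Pab(L + a)/(6LEI) = 275.2/EI
  at A: point load 134 at a = 7.5: Pab(L + b)/(6LEI) = 523.4/EI
  at B: point load 134 at a = 7.5: Pab(L + a)/(6LEI) = 732.8/EI
  θ_A0 = 764.2/EI,  θ_B0 = 1008/EI
Flexibility coefficients: a unit moment at one end gives L/(3EI) there and L/(6EI) at the far end, so f₁₁ = f₂₂ = 3.333/EI and f₁₂ = f₂₁ = 1.667/EI.
Compatibility — zero rotation at each built-in end:
  3.333 M_A + 1.667 M_B = 764.2
  1.667 M_A + 3.333 M_B = 1008
Solving the pair gives M_A = 104.1 kN·m and M_B = 250.4 kN·m (hogging).

M_A = 104.1 kN·m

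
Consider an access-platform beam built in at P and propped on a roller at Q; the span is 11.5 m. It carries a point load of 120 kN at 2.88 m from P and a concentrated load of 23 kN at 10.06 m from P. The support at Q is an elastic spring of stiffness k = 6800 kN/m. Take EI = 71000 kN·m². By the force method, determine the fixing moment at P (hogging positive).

Choose R_Q as the redundant. The primary structure is the cantilever fixed at P.
Deflection at Q on the released cantilever, summing each load's contribution:
  point load 120 at a = 2.88: Pa²(3L − a)/(6EI) = 5245/EI
  point load 23 at a = 10.06: Pa²(3L − a)/(6EI) = 9481/EI
  δ_0 = 14727/EI
Tip deflection under a unit load at Q: L³/(3EI) = 507/EI.
With EI = 71000 kN·m²: δ_0 = 0.20742 m and δ_{QQ} = 0.00714 m/kN.
Compatibility — the spring shortens by R_Q/k under the reaction it provides: δ_0 − R_Q·δ_{QQ} = R_Q/k. With 1/k = 0.000147 m/kN, R_Q = δ_0 / (δ_{QQ} + 1/k) = 0.20742 / (0.00714 + 0.000147) = 28.46 kN.
Moment equilibrium about P: M_P = Σ(load moments about P) − R_Q·L = 577 − 28.46×11.5 = 249.7 kN·m.

M_P = 249.7 kN·m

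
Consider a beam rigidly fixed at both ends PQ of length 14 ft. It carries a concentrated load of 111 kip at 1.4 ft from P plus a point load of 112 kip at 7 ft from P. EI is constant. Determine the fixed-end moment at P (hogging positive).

Take the two fixed-end moments M_P, M_Q as redundants; the released structure is the simple span PQ.
On the primary (simply-supported) span, the end slopes from the loading are:
  at P: point load 111 at a = 1.4: Pab(L + b)/(6LEI) = 620/EI
  at Q: point load 111 at a = 1.4: Pab(L + a)/(6LEI) = 359/EI
  at P: point load 112 at a = 7: Pab(L + b)/(6LEI) = 1372/EI
  at Q: point load 112 at a = 7: Pab(L + a)/(6LEI) = 1372/EI
  θ_P0 = 1992/EI,  θ_Q0 = 1731/EI
Flexibility coefficients: a unit moment at one end gives L/(3EI) there and L/(6EI) at the far end, so f₁₁ = f₂₂ = 4.667/EI and f₁₂ = f₂₁ = 2.333/EI.
Compatibility — zero rotation at each built-in end:
  4.667 M_P + 2.333 M_Q = 1992
  2.333 M_P + 4.667 M_Q = 1731
Solving the pair gives M_P = 321.9 kip·ft and M_Q = 210 kip·ft (hogging).

M_P = 321.9 kip·ft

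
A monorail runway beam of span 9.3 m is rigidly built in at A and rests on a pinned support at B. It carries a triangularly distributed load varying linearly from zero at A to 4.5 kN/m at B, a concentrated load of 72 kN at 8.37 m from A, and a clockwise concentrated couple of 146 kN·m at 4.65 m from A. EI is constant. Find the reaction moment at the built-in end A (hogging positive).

M_A = 37.6 kN·m

Choose R_B as the redundant. The primary structure is the cantilever fixed at A.
Free-end deflection of the primary structure under the applied loading (downward +):
  triangular load, peak 4.5 at the free end: 11w₀L⁴/(120EI) = 3086/EI
  point load 72 at a = 8.37: Pa²(3L − a)/(6EI) = 16419/EI
  clockwise couple 146 at a = 4.65: M₀a(2L − a)/(2EI) = 4735/EI
  δ_0 = 24240/EI
Flexibility coefficient — unit upward force at B: δ_{BB} = L³/(3EI) = 268.1/EI.
The prop prevents deflection at B: R_B = δ_0/δ_{BB} = 24240/268.1 = 90.41 kN.
Moment equilibrium about A: M_A = Σ(load moments about A) − R_B·L = 878.4 − 90.41×9.3 = 37.6 kN·m.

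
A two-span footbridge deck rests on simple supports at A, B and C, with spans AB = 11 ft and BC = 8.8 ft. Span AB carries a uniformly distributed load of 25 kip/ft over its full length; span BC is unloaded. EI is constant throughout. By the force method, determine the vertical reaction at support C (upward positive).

Release continuity at B by inserting a hinge; the redundant is the internal moment M_B. The primary structure is two simply-supported spans AB and BC.
Discontinuity in slope at B on the released structure — sum the simple-span end rotations:
  span AB: UDL 25: wL³/(24EI) = 1386/EI
  relative rotation θ_0 = (1386 + 0)/EI = 1386/EI
A unit hogging moment at B produces rotation L₁/(3EI) + L₂/(3EI) = 6.6/EI.
Slope continuity at B: θ_0 = M_B·6.6/EI, so M_B = 1386/6.6 = 210.1 kip·ft (hogging).
Span BC, ΣM about C: R_B^{BC}·8.8 = 0 + 210.1, so R_B^{BC} = 23.87 kip and R_C = 0 − 23.87 = -23.87 kip.

R_C = -23.87 kip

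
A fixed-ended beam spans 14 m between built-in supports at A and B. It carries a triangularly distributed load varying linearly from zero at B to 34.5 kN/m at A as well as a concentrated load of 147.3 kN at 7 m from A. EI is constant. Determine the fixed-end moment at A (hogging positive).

M_A = 595.9 kN·m

Take the two fixed-end moments M_A, M_B as redundants; the released structure is the simple span AB.
End rotations of the released simple span under the applied load (×1/EI):
  at A: triangular load, peak 34.5: w₀L³/(45EI) = 2104/EI
  at B: triangular load, peak 34.5: 7w₀L³/(360EI) = 1841/EI
  at A: point load 147.3 at a = 7: Pab(L + b)/(6LEI) = 1804/EI
  at B: point load 147.3 at a = 7: Pab(L + a)/(6LEI) = 1804/EI
  θ_A0 = 3908/EI,  θ_B0 = 3645/EI
Flexibility coefficients: a unit moment at one end gives L/(3EI) there and L/(6EI) at the far end, so f₁₁ = f₂₂ = 4.667/EI and f₁₂ = f₂₁ = 2.333/EI.
Compatibility — zero rotation at each built-in end:
  4.667 M_A + 2.333 M_B = 3908
  2.333 M_A + 4.667 M_B = 3645
Solving the pair gives M_A = 595.9 kN·m and M_B = 483.2 kN·m (hogging).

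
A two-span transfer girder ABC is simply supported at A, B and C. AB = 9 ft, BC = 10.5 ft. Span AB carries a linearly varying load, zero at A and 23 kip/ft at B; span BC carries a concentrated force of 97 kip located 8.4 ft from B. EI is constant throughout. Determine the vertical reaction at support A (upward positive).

R_A = 22.28 kip

Take M_B as the redundant. Released structure: two simple spans AB and BC with a hinge at B.
End slopes at the hinge B, treating each span as simply supported:
  span AB: triangular load, peak 23: w₀L³/(45EI) = 372.6/EI
  span BC: point load 97 at a = 8.4: Pab(L + b)/(6LEI) = 342.2/EI
  relative rotation θ_0 = (372.6 + 342.2)/EI = 714.8/EI
A unit hogging moment at B produces rotation L₁/(3EI) + L₂/(3EI) = 6.5/EI.
Slope continuity at B: θ_0 = M_B·6.5/EI, so M_B = 714.8/6.5 = 110 kip·ft (hogging).
Span AB, ΣM about A with M_B applied at B: R_B^{AB}·9 = 621 + 110, so R_B^{AB} = 81.22 kip and R_A = 103.5 − 81.22 = 22.28 kip.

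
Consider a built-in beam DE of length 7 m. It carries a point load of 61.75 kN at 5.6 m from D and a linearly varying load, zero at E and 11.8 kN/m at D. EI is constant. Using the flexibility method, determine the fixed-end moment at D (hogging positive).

Take the two fixed-end moments M_D, M_E as redundants; the released structure is the simple span DE.
On the primary (simply-supported) span, the end slopes from the loading are:
  at D: point load 61.75 at a = 5.6: Pab(L + b)/(6LEI) = 96.82/EI
  at E: point load 61.75 at a = 5.6: Pab(L + a)/(6LEI) = 145.2/EI
  at D: triangular load, peak 11.8: w₀L³/(45EI) = 89.94/EI
  at E: triangular load, peak 11.8: 7w₀L³/(360EI) = 78.7/EI
  θ_D0 = 186.8/EI,  θ_E0 = 223.9/EI
Flexibility coefficients: a unit moment at one end gives L/(3EI) there and L/(6EI) at the far end, so f₁₁ = f₂₂ = 2.333/EI and f₁₂ = f₂₁ = 1.167/EI.
Compatibility — zero rotation at each built-in end:
  2.333 M_D + 1.167 M_E = 186.8
  1.167 M_D + 2.333 M_E = 223.9
Solving the pair gives M_D = 42.74 kN·m and M_E = 74.6 kN·m (hogging).

M_D = 42.74 kN·m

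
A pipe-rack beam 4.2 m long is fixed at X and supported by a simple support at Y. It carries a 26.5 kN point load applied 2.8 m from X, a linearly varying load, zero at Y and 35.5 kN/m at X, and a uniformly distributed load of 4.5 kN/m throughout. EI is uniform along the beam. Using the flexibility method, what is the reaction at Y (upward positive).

R_Y = 35.74 kN

Release the roller at Y. Primary structure: cantilever fixed at X.
Free-end deflection of the primary structure under the applied loading (downward +):
  point load 26.5 at a = 2.8: Pa²(3L − a)/(6EI) = 339.3/EI
  triangular load, peak 35.5 at the fixed end: w₀L⁴/(30EI) = 368.2/EI
  UDL 4.5: wL⁴/(8EI) = 175/EI
  δ_0 = 882.6/EI
Tip deflection under a unit load at Y: L³/(3EI) = 24.7/EI.
Compatibility at Y: δ_0 − R_Y·δ_{YY} = 0, so R_Y = 882.6/24.7 = 35.74 kN.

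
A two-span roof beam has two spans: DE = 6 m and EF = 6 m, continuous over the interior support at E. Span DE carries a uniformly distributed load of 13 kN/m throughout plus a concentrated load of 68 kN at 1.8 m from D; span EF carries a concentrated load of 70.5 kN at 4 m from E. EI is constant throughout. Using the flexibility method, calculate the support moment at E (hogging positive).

Take M_E as the redundant. Released structure: two simple spans DE and EF with a hinge at E.
Rotations at E on the released spans (each span's end-slope, ×1/EI):
  span DE: UDL 13: wL³/(24EI) = 117/EI
  span DE: point load 68 at a = 1.8: Pab(L + a)/(6LEI) = 111.4/EI
  span EF: point load 70.5 at a = 4: Pab(L + b)/(6LEI) = 125.3/EI
  relative rotation θ_0 = (228.4 + 125.3)/EI = 353.7/EI
A unit hogging moment at E produces rotation L₁/(3EI) + L₂/(3EI) = 4/EI.
Slope continuity at E: θ_0 = M_E·4/EI, so M_E = 353.7/4 = 88.43 kN·m (hogging).

M_E = 88.43 kN·m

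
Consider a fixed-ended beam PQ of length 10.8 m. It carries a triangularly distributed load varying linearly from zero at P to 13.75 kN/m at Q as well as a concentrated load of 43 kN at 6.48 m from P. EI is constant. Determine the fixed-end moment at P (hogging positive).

Release both end moments; the primary structure is a simply-supported span PQ with redundants M_P and M_Q.
Simple-span end rotations at P and Q under the given loads:
  at P: triangular load, peak 13.75: 7w₀L³/(360EI) = 336.8/EI
  at Q: triangular load, peak 13.75: w₀L³/(45EI) = 384.9/EI
  at P: point load 43 at a = 6.48: Pab(L + b)/(6LEI) = 280.9/EI
  at Q: point load 43 at a = 6.48: Pab(L + a)/(6LEI) = 321/EI
  θ_P0 = 617.7/EI,  θ_Q0 = 705.9/EI
Flexibility coefficients: a unit moment at one end gives L/(3EI) there and L/(6EI) at the far end, so f₁₁ = f₂₂ = 3.6/EI and f₁₂ = f₂₁ = 1.8/EI.
Compatibility — zero rotation at each built-in end:
  3.6 M_P + 1.8 M_Q = 617.7
  1.8 M_P + 3.6 M_Q = 705.9
Solving the pair gives M_P = 98.04 kN·m and M_Q = 147.1 kN·m (hogging).

M_P = 98.04 kN·m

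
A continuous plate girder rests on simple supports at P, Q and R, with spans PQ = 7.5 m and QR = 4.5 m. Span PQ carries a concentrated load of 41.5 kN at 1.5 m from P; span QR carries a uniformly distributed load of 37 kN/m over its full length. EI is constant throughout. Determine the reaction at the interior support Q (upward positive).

Insert a hinge at Q; M_Q is the redundant, and each span becomes simply supported.
Rotations at Q on the released spans (each span's end-slope, ×1/EI):
  span PQ: point load 41.5 at a = 1.5: Pab(L + a)/(6LEI) = 74.7/EI
  span QR: UDL 37: wL³/(24EI) = 140.5/EI
  relative rotation θ_0 = (74.7 + 140.5)/EI = 215.2/EI
A unit hogging moment at Q produces rotation L₁/(3EI) + L₂/(3EI) = 4/EI.
Compatibility: M_Q·(L₁+L₂)/(3EI) = θ_0, giving M_Q = 53.8 kN·m (hogging).
Span PQ, ΣM about P with M_Q applied at Q: R_Q^{PQ}·7.5 = 62.25 + 53.8, so R_Q^{PQ} = 15.47 kN and R_P = 41.5 − 15.47 = 26.03 kN.
Span QR, ΣM about R: R_Q^{QR}·4.5 = 374.6 + 53.8, so R_Q^{QR} = 95.2 kN and R_R = 166.5 − 95.2 = 71.3 kN.
R_Q = 15.47 + 95.2 = 110.7 kN.

R_Q = 110.7 kN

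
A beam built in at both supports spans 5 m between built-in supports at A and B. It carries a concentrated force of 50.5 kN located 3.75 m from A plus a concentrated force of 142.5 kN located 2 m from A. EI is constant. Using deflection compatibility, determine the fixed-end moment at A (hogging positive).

M_A = 114.4 kN·m

Release both end moments; the primary structure is a simply-supported span AB with redundants M_A and M_B.
Simple-span end rotations at A and B under the given loads:
  at A: point load 50.5 at a = 3.75: Pab(L + b)/(6LEI) = 49.32/EI
  at B: point load 50.5 at a = 3.75: Pab(L + a)/(6LEI) = 69.04/EI
  at A: point load 142.5 at a = 2: Pab(L + b)/(6LEI) = 228/EI
  at B: point load 142.5 at a = 2: Pab(L + a)/(6LEI) = 199.5/EI
  θ_A0 = 277.3/EI,  θ_B0 = 268.5/EI
Flexibility coefficients: a unit moment at one end gives L/(3EI) there and L/(6EI) at the far end, so f₁₁ = f₂₂ = 1.667/EI and f₁₂ = f₂₁ = 0.8333/EI.
Compatibility — zero rotation at each built-in end:
  1.667 M_A + 0.8333 M_B = 277.3
  0.8333 M_A + 1.667 M_B = 268.5
Solving the pair gives M_A = 114.4 kN·m and M_B = 103.9 kN·m (hogging).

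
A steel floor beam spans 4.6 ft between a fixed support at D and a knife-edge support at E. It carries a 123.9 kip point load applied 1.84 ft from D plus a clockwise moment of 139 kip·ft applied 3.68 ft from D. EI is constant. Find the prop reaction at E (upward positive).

Remove the prop at E; the released (primary) structure is a cantilever built in at D.
Primary-structure tip deflection at E by superposition:
  point load 123.9 at a = 1.84: Pa²(3L − a)/(6EI) = 836.2/EI
  clockwise couple 139 at a = 3.68: M₀a(2L − a)/(2EI) = 1412/EI
  δ_0 = 2248/EI
Tip deflection under a unit load at E: L³/(3EI) = 32.45/EI.
Compatibility at E: δ_0 − R_E·δ_{EE} = 0, so R_E = 2248/32.45 = 69.28 kip.

R_E = 69.28 kip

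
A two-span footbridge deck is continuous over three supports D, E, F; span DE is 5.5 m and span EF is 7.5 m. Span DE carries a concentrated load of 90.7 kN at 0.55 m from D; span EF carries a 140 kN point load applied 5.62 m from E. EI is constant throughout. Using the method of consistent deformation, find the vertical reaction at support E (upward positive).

Take M_E as the redundant. Released structure: two simple spans DE and EF with a hinge at E.
Discontinuity in slope at E on the released structure — sum the simple-span end rotations:
  span DE: point load 90.7 at a = 0.55: Pab(L + a)/(6LEI) = 45.27/EI
  span EF: point load 140 at a = 5.62: Pab(L + b)/(6LEI) = 308.3/EI
  relative rotation θ_0 = (45.27 + 308.3)/EI = 353.6/EI
A unit hogging moment at E produces rotation L₁/(3EI) + L₂/(3EI) = 4.333/EI.
Compatibility: M_E·(L₁+L₂)/(3EI) = θ_0, giving M_E = 81.6 kN·m (hogging).
Span DE, ΣM about D with M_E applied at E: R_E^{DE}·5.5 = 49.88 + 81.6, so R_E^{DE} = 23.91 kN and R_D = 90.7 − 23.91 = 66.79 kN.
Span EF, ΣM about F: R_E^{EF}·7.5 = 263.2 + 81.6, so R_E^{EF} = 45.97 kN and R_F = 140 − 45.97 = 94.03 kN.
R_E = 23.91 + 45.97 = 69.88 kN.

R_E = 69.88 kN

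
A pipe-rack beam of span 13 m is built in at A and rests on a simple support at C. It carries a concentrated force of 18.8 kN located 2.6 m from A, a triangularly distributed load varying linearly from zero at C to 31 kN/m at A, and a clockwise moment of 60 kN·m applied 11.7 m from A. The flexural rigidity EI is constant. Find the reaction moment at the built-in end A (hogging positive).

M_A = 355.4 kN·m

Take the reaction at C as the redundant and release it; the primary structure is a cantilever fixed at A.
Primary-structure tip deflection at C by superposition:
  point load 18.8 at a = 2.6: Pa²(3L − a)/(6EI) = 771/EI
  triangular load, peak 31 at the fixed end: w₀L⁴/(30EI) = 29513/EI
  clockwise couple 60 at a = 11.7: M₀a(2L − a)/(2EI) = 5019/EI
  δ_0 = 35303/EI
Flexibility coefficient — unit upward force at C: δ_{CC} = L³/(3EI) = 732.3/EI.
Compatibility at C: δ_0 − R_C·δ_{CC} = 0, so R_C = 35303/732.3 = 48.21 kN.
Moment equilibrium about A: M_A = Σ(load moments about A) − R_C·L = 982 − 48.21×13 = 355.4 kN·m.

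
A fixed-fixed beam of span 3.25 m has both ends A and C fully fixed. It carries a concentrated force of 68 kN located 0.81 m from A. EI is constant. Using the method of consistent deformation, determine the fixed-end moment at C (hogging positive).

M_C = 10.31 kN·m

Release both end moments; the primary structure is a simply-supported span AC with redundants M_A and M_C.
End rotations of the released simple span under the applied load (×1/EI):
  at A: point load 68 at a = 0.81: Pab(L + b)/(6LEI) = 39.22/EI
  at C: point load 68 at a = 0.81: Pab(L + a)/(6LEI) = 27.98/EI
  θ_A0 = 39.22/EI,  θ_C0 = 27.98/EI
Flexibility coefficients: a unit moment at one end gives L/(3EI) there and L/(6EI) at the far end, so f₁₁ = f₂₂ = 1.083/EI and f₁₂ = f₂₁ = 0.5417/EI.
Compatibility — zero rotation at each built-in end:
  1.083 M_A + 0.5417 M_C = 39.22
  0.5417 M_A + 1.083 M_C = 27.98
Solving the pair gives M_A = 31.05 kN·m and M_C = 10.31 kN·m (hogging).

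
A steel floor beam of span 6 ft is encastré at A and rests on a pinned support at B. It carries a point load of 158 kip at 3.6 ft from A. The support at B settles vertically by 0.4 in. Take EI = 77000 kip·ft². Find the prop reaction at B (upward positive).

Choose R_B as the redundant. The primary structure is the cantilever fixed at A.
Deflection at B on the released cantilever, summing each load's contribution:
  point load 158 at a = 3.6: Pa²(3L − a)/(6EI) = 4914/EI
Tip deflection under a unit load at B: L³/(3EI) = 72/EI.
With EI = 77000 kip·ft²: δ_0 = 0.063824 ft and δ_{BB} = 0.000935 ft/kip.
Compatibility — the beam at B must follow the support down by 0.03333 ft: δ_0 − R_B·δ_{BB} = 0.03333, so R_B = (0.063824 − 0.03333)/0.000935 = 32.61 kip.

R_B = 32.61 kip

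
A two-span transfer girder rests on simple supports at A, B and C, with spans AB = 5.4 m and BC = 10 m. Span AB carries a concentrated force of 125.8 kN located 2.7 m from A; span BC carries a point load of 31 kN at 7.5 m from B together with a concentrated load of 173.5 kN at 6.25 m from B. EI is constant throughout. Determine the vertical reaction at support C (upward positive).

Take M_B as the redundant. Released structure: two simple spans AB and BC with a hinge at B.
End slopes at the hinge B, treating each span as simply supported:
  span AB: point load 125.8 at a = 2.7: Pab(L + a)/(6LEI) = 229.3/EI
  span BC: point load 31 at a = 7.5: Pab(L + b)/(6LEI) = 121.1/EI
  span BC: point load 173.5 at a = 6.25: Pab(L + b)/(6LEI) = 931.9/EI
  relative rotation θ_0 = (229.3 + 1053)/EI = 1282/EI
A unit hogging moment at B produces rotation L₁/(3EI) + L₂/(3EI) = 5.133/EI.
Slope continuity at B: θ_0 = M_B·5.133/EI, so M_B = 1282/5.133 = 249.8 kN·m (hogging).
Span BC, ΣM about C: R_B^{BC}·10 = 728.1 + 249.8, so R_B^{BC} = 97.79 kN and R_C = 204.5 − 97.79 = 106.7 kN.

R_C = 106.7 kN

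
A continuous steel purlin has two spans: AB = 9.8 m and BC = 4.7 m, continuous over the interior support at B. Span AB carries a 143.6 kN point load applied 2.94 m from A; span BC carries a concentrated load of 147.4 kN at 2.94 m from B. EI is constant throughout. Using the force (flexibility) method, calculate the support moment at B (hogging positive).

Insert a hinge at B; M_B is the redundant, and each span becomes simply supported.
Discontinuity in slope at B on the released structure — sum the simple-span end rotations:
  span AB: point load 143.6 at a = 2.94: Pab(L + a)/(6LEI) = 627.5/EI
  span BC: point load 147.4 at a = 2.94: Pab(L + b)/(6LEI) = 174.7/EI
  relative rotation θ_0 = (627.5 + 174.7)/EI = 802.2/EI
A unit hogging moment at B produces rotation L₁/(3EI) + L₂/(3EI) = 4.833/EI.
Compatibility: M_B·(L₁+L₂)/(3EI) = θ_0, giving M_B = 166 kN·m (hogging).

M_B = 166 kN·m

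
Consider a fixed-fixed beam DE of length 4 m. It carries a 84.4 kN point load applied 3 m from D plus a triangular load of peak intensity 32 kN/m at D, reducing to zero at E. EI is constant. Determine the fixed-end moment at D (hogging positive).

M_D = 41.42 kN·m

Take the two fixed-end moments M_D, M_E as redundants; the released structure is the simple span DE.
Simple-span end rotations at D and E under the given loads:
  at D: point load 84.4 at a = 3: Pab(L + b)/(6LEI) = 52.75/EI
  at E: point load 84.4 at a = 3: Pab(L + a)/(6LEI) = 73.85/EI
  at D: triangular load, peak 32: w₀L³/(45EI) = 45.51/EI
  at E: triangular load, peak 32: 7w₀L³/(360EI) = 39.82/EI
  θ_D0 = 98.26/EI,  θ_E0 = 113.7/EI
Flexibility coefficients: a unit moment at one end gives L/(3EI) there and L/(6EI) at the far end, so f₁₁ = f₂₂ = 1.333/EI and f₁₂ = f₂₁ = 0.6667/EI.
Compatibility — zero rotation at each built-in end:
  1.333 M_D + 0.6667 M_E = 98.26
  0.6667 M_D + 1.333 M_E = 113.7
Solving the pair gives M_D = 41.42 kN·m and M_E = 64.54 kN·m (hogging).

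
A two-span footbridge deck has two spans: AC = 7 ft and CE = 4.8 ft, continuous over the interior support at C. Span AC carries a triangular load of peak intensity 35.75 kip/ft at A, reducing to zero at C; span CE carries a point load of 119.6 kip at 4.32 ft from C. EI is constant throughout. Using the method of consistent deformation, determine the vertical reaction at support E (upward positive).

Insert a hinge at C; M_C is the redundant, and each span becomes simply supported.
Rotations at C on the released spans (each span's end-slope, ×1/EI):
  span AC: triangular load, peak 35.75: 7w₀L³/(360EI) = 238.4/EI
  span CE: point load 119.6 at a = 4.32: Pab(L + b)/(6LEI) = 45.47/EI
  relative rotation θ_0 = (238.4 + 45.47)/EI = 283.9/EI
A unit hogging moment at C produces rotation L₁/(3EI) + L₂/(3EI) = 3.933/EI.
Compatibility: M_C·(L₁+L₂)/(3EI) = θ_0, giving M_C = 72.18 kip·ft (hogging).
Span CE, ΣM about E: R_C^{CE}·4.8 = 57.41 + 72.18, so R_C^{CE} = 27 kip and R_E = 119.6 − 27 = 92.6 kip.

R_E = 92.6 kip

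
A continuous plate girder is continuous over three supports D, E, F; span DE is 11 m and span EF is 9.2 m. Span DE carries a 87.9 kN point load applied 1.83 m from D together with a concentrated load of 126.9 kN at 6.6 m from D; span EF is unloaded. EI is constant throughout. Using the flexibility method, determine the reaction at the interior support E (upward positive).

Insert a hinge at E; M_E is the redundant, and each span becomes simply supported.
End slopes at the hinge E, treating each span as simply supported:
  span DE: point load 87.9 at a = 1.83: Pab(L + a)/(6LEI) = 286.7/EI
  span DE: point load 126.9 at a = 6.6: Pab(L + a)/(6LEI) = 982.7/EI
  relative rotation θ_0 = (1269 + 0)/EI = 1269/EI
A unit hogging moment at E produces rotation L₁/(3EI) + L₂/(3EI) = 6.733/EI.
Slope continuity at E: θ_0 = M_E·6.733/EI, so M_E = 1269/6.733 = 188.5 kN·m (hogging).
Span DE, ΣM about D with M_E applied at E: R_E^{DE}·11 = 998.4 + 188.5, so R_E^{DE} = 107.9 kN and R_D = 214.8 − 107.9 = 106.9 kN.
Span EF, ΣM about F: R_E^{EF}·9.2 = 0 + 188.5, so R_E^{EF} = 20.49 kN and R_F = 0 − 20.49 = -20.49 kN.
R_E = 107.9 + 20.49 = 128.4 kN.

R_E = 128.4 kN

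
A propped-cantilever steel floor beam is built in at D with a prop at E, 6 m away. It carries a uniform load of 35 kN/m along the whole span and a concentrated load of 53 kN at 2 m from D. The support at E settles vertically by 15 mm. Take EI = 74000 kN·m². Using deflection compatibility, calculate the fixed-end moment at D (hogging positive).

M_D = 308.9 kN·m

Take the reaction at E as the redundant and release it; the primary structure is a cantilever fixed at D.
Deflection at E on the released cantilever, summing each load's contribution:
  UDL 35: wL⁴/(8EI) = 5670/EI
  point load 53 at a = 2: Pa²(3L − a)/(6EI) = 565.3/EI
  δ_0 = 6235/EI
Flexibility coefficient — unit upward force at E: δ_{EE} = L³/(3EI) = 72/EI.
With EI = 74000 kN·m²: δ_0 = 0.084261 m and δ_{EE} = 0.000973 m/kN.
Compatibility — the beam at E must follow the support down by 0.015 m: δ_0 − R_E·δ_{EE} = 0.015, so R_E = (0.084261 − 0.015)/0.000973 = 71.19 kN.
Moment equilibrium about D: M_D = Σ(load moments about D) − R_E·L = 736 − 71.19×6 = 308.9 kN·m.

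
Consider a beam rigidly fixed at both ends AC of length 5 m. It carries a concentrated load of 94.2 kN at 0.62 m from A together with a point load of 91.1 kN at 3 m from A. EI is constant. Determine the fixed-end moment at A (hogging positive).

M_A = 88.55 kN·m

Take the two fixed-end moments M_A, M_C as redundants; the released structure is the simple span AC.
On the primary (simply-supported) span, the end slopes from the loading are:
  at A: point load 94.2 at a = 0.62: Pab(L + b)/(6LEI) = 79.98/EI
  at C: point load 94.2 at a = 0.62: Pab(L + a)/(6LEI) = 47.92/EI
  at A: point load 91.1 at a = 3: Pab(L + b)/(6LEI) = 127.5/EI
  at C: point load 91.1 at a = 3: Pab(L + a)/(6LEI) = 145.8/EI
  θ_A0 = 207.5/EI,  θ_C0 = 193.7/EI
Flexibility coefficients: a unit moment at one end gives L/(3EI) there and L/(6EI) at the far end, so f₁₁ = f₂₂ = 1.667/EI and f₁₂ = f₂₁ = 0.8333/EI.
Compatibility — zero rotation at each built-in end:
  1.667 M_A + 0.8333 M_C = 207.5
  0.8333 M_A + 1.667 M_C = 193.7
Solving the pair gives M_A = 88.55 kN·m and M_C = 71.94 kN·m (hogging).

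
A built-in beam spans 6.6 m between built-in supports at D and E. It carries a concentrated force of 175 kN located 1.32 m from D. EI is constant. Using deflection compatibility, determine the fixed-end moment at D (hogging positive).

Take the two fixed-end moments M_D, M_E as redundants; the released structure is the simple span DE.
Simple-span end rotations at D and E under the given loads:
  at D: point load 175 at a = 1.32: Pab(L + b)/(6LEI) = 365.9/EI
  at E: point load 175 at a = 1.32: Pab(L + a)/(6LEI) = 243.9/EI
  θ_D0 = 365.9/EI,  θ_E0 = 243.9/EI
Flexibility coefficients: a unit moment at one end gives L/(3EI) there and L/(6EI) at the far end, so f₁₁ = f₂₂ = 2.2/EI and f₁₂ = f₂₁ = 1.1/EI.
Compatibility — zero rotation at each built-in end:
  2.2 M_D + 1.1 M_E = 365.9
  1.1 M_D + 2.2 M_E = 243.9
Solving the pair gives M_D = 147.8 kN·m and M_E = 36.96 kN·m (hogging).

M_D = 147.8 kN·m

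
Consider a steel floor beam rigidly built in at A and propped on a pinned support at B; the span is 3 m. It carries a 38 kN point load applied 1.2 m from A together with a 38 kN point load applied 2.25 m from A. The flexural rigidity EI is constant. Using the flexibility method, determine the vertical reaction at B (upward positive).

R_B = 31.95 kN

Choose R_B as the redundant. The primary structure is the cantilever fixed at A.
Downward deflection at the released point B due to the loads:
  point load 38 at a = 1.2: Pa²(3L − a)/(6EI) = 71.14/EI
  point load 38 at a = 2.25: Pa²(3L − a)/(6EI) = 216.4/EI
  δ_0 = 287.6/EI
Flexibility coefficient — unit upward force at B: δ_{BB} = L³/(3EI) = 9/EI.
Compatibility at B: δ_0 − R_B·δ_{BB} = 0, so R_B = 287.6/9 = 31.95 kN.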